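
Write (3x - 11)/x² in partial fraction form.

(3x - 11) = αx + β. At x = 0: β = 3·0 - 11 = -11. Coeff of x: α = 3
Result: 3/x - 11/x²


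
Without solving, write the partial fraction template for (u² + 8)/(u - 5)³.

Repeated linear factor (power 3): P/(u - 5) + Q/(u - 5)² + R/(u - 5)³


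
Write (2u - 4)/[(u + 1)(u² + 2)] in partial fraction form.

At u=-1: α = (2·(-1) - 4)/((-1)² + 2) = -2. β = -α = 2, γ = 2 - (-1)·α = 0
Result: -2/(u + 1) + (2u)/(u² + 2)


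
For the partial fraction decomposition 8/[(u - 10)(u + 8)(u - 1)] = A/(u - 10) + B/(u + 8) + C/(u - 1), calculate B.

Cover-up at u = -8: B = 8/[(-8 - 10)(-8 - 1)] = 8/[(-18)(-9)] = 8/162 = 4/81


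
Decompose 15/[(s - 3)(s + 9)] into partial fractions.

15/(s - 3)(s + 9) = P/(s - 3) + Q/(s + 9). P = 15/(3 + 9) = 5/4, Q = 15/(-9 - 3) = -5/4
Result: (5/4)/(s - 3) - (5/4)/(s + 9)


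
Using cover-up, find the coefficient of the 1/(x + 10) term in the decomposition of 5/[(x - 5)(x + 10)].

Cover (x + 10), set x=-10: 5/((x - 5) at x=-10) = 5/(-15) = -1/3


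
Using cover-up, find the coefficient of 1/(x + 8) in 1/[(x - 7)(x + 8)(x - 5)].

Cover (x + 8), set x=-8: 1/[(-8 - 7)(-8 - 5)] = 1/195


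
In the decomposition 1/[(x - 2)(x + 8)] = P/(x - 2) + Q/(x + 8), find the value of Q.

Cover-up at x = -8: Q = 1/(-8 - 2) = -1/10


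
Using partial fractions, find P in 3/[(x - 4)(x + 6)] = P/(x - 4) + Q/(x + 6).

Cover-up at x = 4: P = 3/(4 + 6) = 3/10


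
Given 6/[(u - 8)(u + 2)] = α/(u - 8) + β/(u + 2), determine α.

Cover-up at u = 8: α = 6/(8 + 2) = 6/10 = 3/5


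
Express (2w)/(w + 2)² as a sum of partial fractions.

(2w) = α(w + 2) + β. At w = -2: β = 2·(-2) + 0 = -4. Coeff of w: α = 2
Result: 2/(w + 2) - 4/(w + 2)²


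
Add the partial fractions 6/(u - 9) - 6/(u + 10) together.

Common denominator (u - 9)(u + 10). Numerator: 6(u + 10) - 6(u - 9) = (6u + 60) - (6u - 54) = 114
Result: (114)/[(u - 9)(u + 10)]


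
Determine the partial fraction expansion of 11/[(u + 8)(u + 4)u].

Using cover-up method: P = 11/32, Q = -11/16, R = 11/32
Result: (11/32)/(u + 8) - (11/16)/(u + 4) + (11/32)/u


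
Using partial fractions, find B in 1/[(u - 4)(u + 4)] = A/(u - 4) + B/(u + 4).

Cover-up at u = -4: B = 1/(-4 - 4) = -1/8


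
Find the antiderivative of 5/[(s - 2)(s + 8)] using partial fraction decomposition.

Decompose: 5/[(s - 2)(s + 8)] = (1/2)/(s - 2) - (1/2)/(s + 8). Integrate each term: (1/2) ln|(s - 2)| - (1/2) ln|(s + 8)| + C


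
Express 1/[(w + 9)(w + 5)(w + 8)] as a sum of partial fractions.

Using cover-up method: A = 1/4, B = 1/12, C = -1/3
Result: (1/4)/(w + 9) + (1/12)/(w + 5) - (1/3)/(w + 8)


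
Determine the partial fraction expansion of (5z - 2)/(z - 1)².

(5z - 2) = A(z - 1) + B. At z = 1: B = 5·1 - 2 = 3. Coeff of z: A = 5
Result: 5/(z - 1) + 3/(z - 1)²


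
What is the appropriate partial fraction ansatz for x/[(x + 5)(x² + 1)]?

Linear + irreducible quadratic: α/(x + 5) + (βx + γ)/(x² + 1)


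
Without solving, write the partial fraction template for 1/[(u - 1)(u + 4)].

Distinct linear factors: α/(u - 1) + β/(u + 4)


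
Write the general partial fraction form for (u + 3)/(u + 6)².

Repeated linear factor: α/(u + 6) + β/(u + 6)²


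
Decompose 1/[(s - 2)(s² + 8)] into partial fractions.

Cover-up at s = 2: α = 1/(2² + 8) = 1/12. Then β = -α = -1/12, γ = -α·(0 + 2) = -1/6
Result: (1/12)/(s - 2) - ((1/12)s + 1/6)/(s² + 8)


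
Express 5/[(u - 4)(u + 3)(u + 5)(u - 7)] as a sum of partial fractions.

Using Heaviside cover-up: (-5/189)/(u - 4) + (1/28)/(u + 3) - (5/216)/(u + 5) + (1/72)/(u - 7)


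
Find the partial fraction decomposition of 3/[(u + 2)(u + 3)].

3/(u + 2)(u + 3) = α/(u + 2) + β/(u + 3). α = 3/(-2 + 3) = 3, β = 3/(-3 + 2) = -3
Result: 3/(u + 2) - 3/(u + 3)


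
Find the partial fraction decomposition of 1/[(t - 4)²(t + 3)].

Cover-up at t=-3: γ = 1/(-3 - 4)² = 1/49. Cover-up at t=4: β = 1/(4 + 3) = 1/7. Comparing t² coeff: α = -γ = -1/49
Result: (-1/49)/(t - 4) + (1/7)/(t - 4)² + (1/49)/(t + 3)


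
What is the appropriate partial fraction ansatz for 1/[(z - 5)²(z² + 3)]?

Repeated linear + quadratic: α/(z - 5) + β/(z - 5)² + (γz + δ)/(z² + 3)


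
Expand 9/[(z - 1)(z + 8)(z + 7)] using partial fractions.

Using cover-up method: A = 1/8, B = 1, C = -9/8
Result: (1/8)/(z - 1) + 1/(z + 8) - (9/8)/(z + 7)


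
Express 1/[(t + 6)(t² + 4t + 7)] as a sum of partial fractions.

Cover-up at t = -6: α = 1/((-6)² + 4·(-6) + 7) = 1/19. Then β = -α = -1/19, γ = -α·(4 - 6) = 2/19
Result: (1/19)/(t + 6) - ((1/19)t - 2/19)/(t² + 4t + 7)


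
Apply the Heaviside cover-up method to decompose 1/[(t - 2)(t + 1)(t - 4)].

Cover (t - 2), t=2: α = 1/[(2 + 1)(2 - 4)] = -1/6. Cover (t + 1), t=-1: β = 1/[(-1 - 2)(-1 - 4)] = 1/15. Cover (t - 4), t=4: γ = 1/[(4 - 2)(4 + 1)] = 1/10.
Result: (-1/6)/(t - 2) + (1/15)/(t + 1) + (1/10)/(t - 4)


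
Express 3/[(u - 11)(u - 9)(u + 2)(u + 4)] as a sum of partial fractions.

Using Heaviside cover-up: (1/130)/(u - 11) - (3/286)/(u - 9) + (3/286)/(u + 2) - (1/130)/(u + 4)


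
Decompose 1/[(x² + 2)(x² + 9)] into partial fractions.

Coefficient matching gives α = γ = 0, β = 1/(9-2) = 1/7, δ = -β = -1/7
Result: (1/7)/(x² + 2) - (1/7)/(x² + 9)


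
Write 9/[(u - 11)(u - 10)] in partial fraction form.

9/(u - 11)(u - 10) = α/(u - 11) + β/(u - 10). α = 9/(11 - 10) = 9, β = 9/(10 - 11) = -9
Result: 9/(u - 11) - 9/(u - 10)


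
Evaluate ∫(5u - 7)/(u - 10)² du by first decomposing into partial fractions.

Decompose: P = 5, Q = 5·10 - 7 = 43, so (5u - 7)/(u - 10)² = 5/(u - 10) + 43/(u - 10)². Integrate: ∫ P/(u - 10) du = 5 ln|(u - 10)|; ∫ Q/(u - 10)² du = -43/(u - 10). Sum: 5 ln|(u - 10)| - 43/(u - 10) + C


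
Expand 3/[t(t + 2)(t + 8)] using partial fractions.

Using cover-up method: α = 3/16, β = -1/4, γ = 1/16
Result: (3/16)/t - (1/4)/(t + 2) + (1/16)/(t + 8)


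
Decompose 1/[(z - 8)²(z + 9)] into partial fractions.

Cover-up at z=-9: R = 1/(-9 - 8)² = 1/289. Cover-up at z=8: Q = 1/(8 + 9) = 1/17. Comparing z² coeff: P = -R = -1/289
Result: (-1/289)/(z - 8) + (1/17)/(z - 8)² + (1/289)/(z + 9)


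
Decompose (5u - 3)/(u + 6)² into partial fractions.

(5u - 3) = P(u + 6) + Q. At u = -6: Q = 5·(-6) - 3 = -33. Coeff of u: P = 5
Result: 5/(u + 6) - 33/(u + 6)²


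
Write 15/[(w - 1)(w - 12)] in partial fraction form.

15/(w - 1)(w - 12) = P/(w - 1) + Q/(w - 12). P = 15/(1 - 12) = -15/11, Q = 15/(12 - 1) = 15/11
Result: (-15/11)/(w - 1) + (15/11)/(w - 12)


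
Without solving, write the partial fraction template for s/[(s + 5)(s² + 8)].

Linear + irreducible quadratic: α/(s + 5) + (βs + γ)/(s² + 8)


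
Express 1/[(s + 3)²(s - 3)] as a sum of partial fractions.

Cover-up at s=3: R = 1/(3 + 3)² = 1/36. Cover-up at s=-3: Q = 1/(-3 - 3) = -1/6. Comparing s² coeff: P = -R = -1/36
Result: (-1/36)/(s + 3) - (1/6)/(s + 3)² + (1/36)/(s - 3)


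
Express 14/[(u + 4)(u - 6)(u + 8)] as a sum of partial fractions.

Using cover-up method: A = -7/20, B = 1/10, C = 1/4
Result: (-7/20)/(u + 4) + (1/10)/(u - 6) + (1/4)/(u + 8)


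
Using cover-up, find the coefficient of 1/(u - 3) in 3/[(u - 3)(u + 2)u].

Cover (u - 3), set u=3: 3/[(3 + 2)(3 - 0)] = 1/5


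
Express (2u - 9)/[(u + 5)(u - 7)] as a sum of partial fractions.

At u=-5: α = (2·(-5) - 9)/(-5 - 7) = 19/12. At u=7: β = (2·7 - 9)/(7 + 5) = 5/12
Result: (19/12)/(u + 5) + (5/12)/(u - 7)


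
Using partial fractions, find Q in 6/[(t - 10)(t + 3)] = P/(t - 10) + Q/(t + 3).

Cover-up at t = -3: Q = 6/(-3 - 10) = -6/13


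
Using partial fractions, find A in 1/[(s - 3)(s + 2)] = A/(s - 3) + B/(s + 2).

Cover-up at s = 3: A = 1/(3 + 2) = 1/5


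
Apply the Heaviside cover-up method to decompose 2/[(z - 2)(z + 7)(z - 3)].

Cover (z - 2), z=2: α = 2/[(2 + 7)(2 - 3)] = -2/9. Cover (z + 7), z=-7: β = 2/[(-7 - 2)(-7 - 3)] = 1/45. Cover (z - 3), z=3: γ = 2/[(3 - 2)(3 + 7)] = 1/5.
Result: (-2/9)/(z - 2) + (1/45)/(z + 7) + (1/5)/(z - 3)


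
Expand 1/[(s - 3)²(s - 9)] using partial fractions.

Cover-up at s=9: γ = 1/(9 - 3)² = 1/36. Cover-up at s=3: β = 1/(3 - 9) = -1/6. Comparing s² coeff: α = -γ = -1/36
Result: (-1/36)/(s - 3) - (1/6)/(s - 3)² + (1/36)/(s - 9)


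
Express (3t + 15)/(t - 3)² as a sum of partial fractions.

(3t + 15) = α(t - 3) + β. At t = 3: β = 3·3 + 15 = 24. Coeff of t: α = 3
Result: 3/(t - 3) + 24/(t - 3)²


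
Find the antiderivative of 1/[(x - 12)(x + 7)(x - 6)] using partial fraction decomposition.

Cover-up: P = 1/114, Q = 1/247, R = -1/78. Decomposition: (1/114)/(x - 12) + (1/247)/(x + 7) - (1/78)/(x - 6). Integrate each term: (1/114) ln|(x - 12)| + (1/247) ln|(x + 7)| - (1/78) ln|(x - 6)| + C


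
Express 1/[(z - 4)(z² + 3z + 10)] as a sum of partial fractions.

Cover-up at z = 4: A = 1/(4² + 3·4 + 10) = 1/38. Then B = -A = -1/38, C = -A·(3 + 4) = -7/38
Result: (1/38)/(z - 4) - ((1/38)z + 7/38)/(z² + 3z + 10)


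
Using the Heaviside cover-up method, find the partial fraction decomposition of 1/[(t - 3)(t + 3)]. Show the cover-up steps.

Cover (t - 3): set t=3, get P = 1/(3 + 3) = 1/6. Cover (t + 3): set t=-3, get Q = 1/(-3 - 3) = -1/6.
Result: (1/6)/(t - 3) - (1/6)/(t + 3)


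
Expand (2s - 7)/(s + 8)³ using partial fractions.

(2s - 7) = α(s + 8)² + β(s + 8) + γ. At s = -8: γ = 2·(-8) - 7 = -23. Coefficients: α = 0, β = 2
Result: 2/(s + 8)² - 23/(s + 8)³


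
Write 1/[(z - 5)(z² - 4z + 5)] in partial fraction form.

Cover-up at z = 5: P = 1/(5² - 4·5 + 5) = 1/10. Then Q = -P = -1/10, R = -P·(-4 + 5) = -1/10
Result: (1/10)/(z - 5) - ((1/10)z + 1/10)/(z² - 4z + 5)


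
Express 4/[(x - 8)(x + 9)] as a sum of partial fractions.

4/(x - 8)(x + 9) = α/(x - 8) + β/(x + 9). α = 4/(8 + 9) = 4/17, β = 4/(-9 - 8) = -4/17
Result: (4/17)/(x - 8) - (4/17)/(x + 9)


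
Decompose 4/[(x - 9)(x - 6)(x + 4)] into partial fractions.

Using cover-up method: P = 4/39, Q = -2/15, R = 2/65
Result: (4/39)/(x - 9) - (2/15)/(x - 6) + (2/65)/(x + 4)


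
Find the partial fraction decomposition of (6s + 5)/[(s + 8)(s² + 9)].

At s=-8: α = (6·(-8) + 5)/((-8)² + 9) = -43/73. β = -α = 43/73, γ = 6 - (-8)·α = 94/73
Result: (-43/73)/(s + 8) + ((43/73)s + 94/73)/(s² + 9)


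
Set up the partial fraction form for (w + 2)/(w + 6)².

Repeated linear factor: α/(w + 6) + β/(w + 6)²


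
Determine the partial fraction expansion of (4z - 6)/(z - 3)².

(4z - 6) = α(z - 3) + β. At z = 3: β = 4·3 - 6 = 6. Coeff of z: α = 4
Result: 4/(z - 3) + 6/(z - 3)²


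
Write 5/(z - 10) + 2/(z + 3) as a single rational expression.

Common denominator (z - 10)(z + 3). Numerator: 5(z + 3) + 2(z - 10) = (5z + 15) + (2z - 20) = 7z - 5
Result: (7z - 5)/[(z - 10)(z + 3)]


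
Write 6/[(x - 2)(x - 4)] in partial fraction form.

6/(x - 2)(x - 4) = P/(x - 2) + Q/(x - 4). P = 6/(2 - 4) = -3, Q = 6/(4 - 2) = 3
Result: -3/(x - 2) + 3/(x - 4)


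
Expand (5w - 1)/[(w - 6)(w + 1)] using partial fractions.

At w=6: A = (5·6 - 1)/(6 + 1) = 29/7. At w=-1: B = (5·(-1) - 1)/(-1 - 6) = 6/7
Result: (29/7)/(w - 6) + (6/7)/(w + 1)


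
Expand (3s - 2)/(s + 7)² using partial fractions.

(3s - 2) = P(s + 7) + Q. At s = -7: Q = 3·(-7) - 2 = -23. Coeff of s: P = 3
Result: 3/(s + 7) - 23/(s + 7)²


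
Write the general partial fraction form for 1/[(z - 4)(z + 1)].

Distinct linear factors: P/(z - 4) + Q/(z + 1)


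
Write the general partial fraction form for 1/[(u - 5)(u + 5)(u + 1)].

Three distinct linear factors: P/(u - 5) + Q/(u + 5) + R/(u + 1)


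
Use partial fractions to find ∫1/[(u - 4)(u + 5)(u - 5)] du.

Cover-up: A = -1/9, B = 1/90, C = 1/10. Decomposition: (-1/9)/(u - 4) + (1/90)/(u + 5) + (1/10)/(u - 5). Integrate each term: (-1/9) ln|(u - 4)| + (1/90) ln|(u + 5)| + (1/10) ln|(u - 5)| + C


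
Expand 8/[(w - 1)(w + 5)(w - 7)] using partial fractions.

Using cover-up method: α = -2/9, β = 1/9, γ = 1/9
Result: (-2/9)/(w - 1) + (1/9)/(w + 5) + (1/9)/(w - 7)


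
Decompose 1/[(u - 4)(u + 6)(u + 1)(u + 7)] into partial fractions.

Using Heaviside cover-up: (1/550)/(u - 4) + (1/50)/(u + 6) - (1/150)/(u + 1) - (1/66)/(u + 7)


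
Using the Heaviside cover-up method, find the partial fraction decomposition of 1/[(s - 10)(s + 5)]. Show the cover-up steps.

Cover (s - 10): set s=10, get P = 1/(10 + 5) = 1/15. Cover (s + 5): set s=-5, get Q = 1/(-5 - 10) = -1/15.
Result: (1/15)/(s - 10) - (1/15)/(s + 5)


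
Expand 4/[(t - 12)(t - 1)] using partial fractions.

4/(t - 12)(t - 1) = α/(t - 12) + β/(t - 1). α = 4/(12 - 1) = 4/11, β = 4/(1 - 12) = -4/11
Result: (4/11)/(t - 12) - (4/11)/(t - 1)


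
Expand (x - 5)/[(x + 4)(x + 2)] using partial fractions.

At x=-4: A = (1·(-4) - 5)/(-4 + 2) = 9/2. At x=-2: B = (1·(-2) - 5)/(-2 + 4) = -7/2
Result: (9/2)/(x + 4) - (7/2)/(x + 2)


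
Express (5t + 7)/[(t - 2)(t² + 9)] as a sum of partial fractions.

At t=2: A = (5·2 + 7)/(2² + 9) = 17/13. B = -A = -17/13, C = 5 - 2·A = 31/13
Result: (17/13)/(t - 2) - ((17/13)t - 31/13)/(t² + 9)


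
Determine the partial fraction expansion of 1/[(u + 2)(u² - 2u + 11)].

Cover-up at u = -2: α = 1/((-2)² - 2·(-2) + 11) = 1/19. Then β = -α = -1/19, γ = -α·(-2 - 2) = 4/19
Result: (1/19)/(u + 2) - ((1/19)u - 4/19)/(u² - 2u + 11)


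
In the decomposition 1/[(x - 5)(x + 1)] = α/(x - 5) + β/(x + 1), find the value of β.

Cover-up at x = -1: β = 1/(-1 - 5) = -1/6


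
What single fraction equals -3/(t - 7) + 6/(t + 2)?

Common denominator (t - 7)(t + 2). Numerator: -3(t + 2) + 6(t - 7) = (-3t - 6) + (6t - 42) = 3t - 48
Result: (3t - 48)/[(t - 7)(t + 2)]


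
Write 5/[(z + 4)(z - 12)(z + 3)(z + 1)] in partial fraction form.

Using Heaviside cover-up: (-5/48)/(z + 4) + (1/624)/(z - 12) + (1/6)/(z + 3) - (5/78)/(z + 1)


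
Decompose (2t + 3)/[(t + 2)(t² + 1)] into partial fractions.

At t=-2: A = (2·(-2) + 3)/((-2)² + 1) = -1/5. B = -A = 1/5, C = 2 - (-2)·A = 8/5
Result: (-1/5)/(t + 2) + ((1/5)t + 8/5)/(t² + 1)


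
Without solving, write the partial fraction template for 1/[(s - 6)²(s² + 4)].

Repeated linear + quadratic: P/(s - 6) + Q/(s - 6)² + (Rs + S)/(s² + 4)


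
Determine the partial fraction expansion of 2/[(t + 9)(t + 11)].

2/(t + 9)(t + 11) = α/(t + 9) + β/(t + 11). α = 2/(-9 + 11) = 1, β = 2/(-11 + 9) = -1
Result: 1/(t + 9) - 1/(t + 11)


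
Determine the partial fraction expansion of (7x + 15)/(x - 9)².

(7x + 15) = P(x - 9) + Q. At x = 9: Q = 7·9 + 15 = 78. Coeff of x: P = 7
Result: 7/(x - 9) + 78/(x - 9)²


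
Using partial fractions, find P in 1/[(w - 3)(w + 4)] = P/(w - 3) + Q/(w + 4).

Cover-up at w = 3: P = 1/(3 + 4) = 1/7


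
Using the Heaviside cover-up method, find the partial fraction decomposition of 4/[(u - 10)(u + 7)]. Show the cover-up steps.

Cover (u - 10): set u=10, get α = 4/(10 + 7) = 4/17. Cover (u + 7): set u=-7, get β = 4/(-7 - 10) = -4/17.
Result: (4/17)/(u - 10) - (4/17)/(u + 7)


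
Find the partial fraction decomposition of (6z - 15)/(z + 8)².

(6z - 15) = α(z + 8) + β. At z = -8: β = 6·(-8) - 15 = -63. Coeff of z: α = 6
Result: 6/(z + 8) - 63/(z + 8)²


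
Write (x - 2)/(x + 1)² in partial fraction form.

(x - 2) = P(x + 1) + Q. At x = -1: Q = 1·(-1) - 2 = -3. Coeff of x: P = 1
Result: 1/(x + 1) - 3/(x + 1)²


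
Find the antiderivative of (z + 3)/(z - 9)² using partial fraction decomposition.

Decompose: A = 1, B = 1·9 + 3 = 12, so (z + 3)/(z - 9)² = 1/(z - 9) + 12/(z - 9)². Integrate: ∫ A/(z - 9) dz = ln|(z - 9)|; ∫ B/(z - 9)² dz = -12/(z - 9). Sum: ln|(z - 9)| - 12/(z - 9) + C


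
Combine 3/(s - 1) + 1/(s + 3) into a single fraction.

Common denominator (s - 1)(s + 3). Numerator: 3(s + 3) + 1(s - 1) = (3s + 9) + (s - 1) = 4s + 8
Result: (4s + 8)/[(s - 1)(s + 3)]


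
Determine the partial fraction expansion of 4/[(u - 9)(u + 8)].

4/(u - 9)(u + 8) = α/(u - 9) + β/(u + 8). α = 4/(9 + 8) = 4/17, β = 4/(-8 - 9) = -4/17
Result: (4/17)/(u - 9) - (4/17)/(u + 8)


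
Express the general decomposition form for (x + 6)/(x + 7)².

Repeated linear factor: P/(x + 7) + Q/(x + 7)²


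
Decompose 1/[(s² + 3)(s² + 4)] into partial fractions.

Coefficient matching gives α = γ = 0, β = 1/(4-3) = 1, δ = -β = -1
Result: 1/(s² + 3) - 1/(s² + 4)


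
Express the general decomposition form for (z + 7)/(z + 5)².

Repeated linear factor: α/(z + 5) + β/(z + 5)²


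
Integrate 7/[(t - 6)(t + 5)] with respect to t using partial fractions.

Decompose: 7/[(t - 6)(t + 5)] = (7/11)/(t - 6) - (7/11)/(t + 5). Integrate each term: (7/11) ln|(t - 6)| - (7/11) ln|(t + 5)| + C


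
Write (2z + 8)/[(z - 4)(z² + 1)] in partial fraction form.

At z=4: P = (2·4 + 8)/(4² + 1) = 16/17. Q = -P = -16/17, R = 2 - 4·P = -30/17
Result: (16/17)/(z - 4) - ((16/17)z + 30/17)/(z² + 1)


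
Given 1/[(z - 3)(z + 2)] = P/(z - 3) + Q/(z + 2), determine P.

Cover-up at z = 3: P = 1/(3 + 2) = 1/5


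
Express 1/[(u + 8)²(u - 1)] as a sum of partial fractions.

Cover-up at u=1: R = 1/(1 + 8)² = 1/81. Cover-up at u=-8: Q = 1/(-8 - 1) = -1/9. Comparing u² coeff: P = -R = -1/81
Result: (-1/81)/(u + 8) - (1/9)/(u + 8)² + (1/81)/(u - 1)


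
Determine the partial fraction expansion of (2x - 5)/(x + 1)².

(2x - 5) = α(x + 1) + β. At x = -1: β = 2·(-1) - 5 = -7. Coeff of x: α = 2
Result: 2/(x + 1) - 7/(x + 1)²


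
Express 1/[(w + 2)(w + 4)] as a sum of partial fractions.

1/(w + 2)(w + 4) = A/(w + 2) + B/(w + 4). A = 1/(-2 + 4) = 1/2, B = 1/(-4 + 2) = -1/2
Result: (1/2)/(w + 2) - (1/2)/(w + 4)


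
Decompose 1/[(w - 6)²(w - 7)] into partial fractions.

Cover-up at w=7: C = 1/(7 - 6)² = 1. Cover-up at w=6: B = 1/(6 - 7) = -1. Comparing w² coeff: A = -C = -1
Result: -1/(w - 6) - 1/(w - 6)² + 1/(w - 7)


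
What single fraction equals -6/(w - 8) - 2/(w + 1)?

Common denominator (w - 8)(w + 1). Numerator: -6(w + 1) - 2(w - 8) = (-6w - 6) - (2w - 16) = -8w + 10
Result: (-8w + 10)/[(w - 8)(w + 1)]


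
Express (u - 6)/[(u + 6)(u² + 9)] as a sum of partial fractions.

At u=-6: α = (1·(-6) - 6)/((-6)² + 9) = -4/15. β = -α = 4/15, γ = 1 - (-6)·α = -3/5
Result: (-4/15)/(u + 6) + ((4/15)u - 3/5)/(u² + 9)


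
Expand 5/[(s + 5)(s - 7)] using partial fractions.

5/(s + 5)(s - 7) = A/(s + 5) + B/(s - 7). A = 5/(-5 - 7) = -5/12, B = 5/(7 + 5) = 5/12
Result: (-5/12)/(s + 5) + (5/12)/(s - 7)


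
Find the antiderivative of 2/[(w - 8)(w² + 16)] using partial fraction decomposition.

Cover-up at w=8: P = 2/(8²+16) = 1/40. Coeff matching: Q = -1/40, R = -1/5. Decomposition: (1/40)/(w - 8) - ((1/40)w + 1/5)/(w² + 16). Integrate: linear → ln, quadratic → (1/2)ln + arctan: (1/40) ln|(w - 8)| - (1/80) ln(w² + 16) - (1/20) arctan(w/4) + C


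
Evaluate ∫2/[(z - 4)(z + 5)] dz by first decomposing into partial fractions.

Decompose: 2/[(z - 4)(z + 5)] = (2/9)/(z - 4) - (2/9)/(z + 5). Integrate each term: (2/9) ln|(z - 4)| - (2/9) ln|(z + 5)| + C


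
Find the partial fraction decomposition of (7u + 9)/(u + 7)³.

(7u + 9) = A(u + 7)² + B(u + 7) + C. At u = -7: C = 7·(-7) + 9 = -40. Coefficients: A = 0, B = 7
Result: 7/(u + 7)² - 40/(u + 7)³


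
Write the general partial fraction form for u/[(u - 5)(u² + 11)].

Linear + irreducible quadratic: P/(u - 5) + (Qu + R)/(u² + 11)


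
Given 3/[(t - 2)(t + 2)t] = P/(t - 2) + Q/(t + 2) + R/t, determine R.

Cover-up at t = 0: R = 3/[(0 - 2)(0 + 2)] = 3/[(-2)(2)] = -3/4


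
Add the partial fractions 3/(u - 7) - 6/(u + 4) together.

Common denominator (u - 7)(u + 4). Numerator: 3(u + 4) - 6(u - 7) = (3u + 12) - (6u - 42) = -3u + 54
Result: (-3u + 54)/[(u - 7)(u + 4)]


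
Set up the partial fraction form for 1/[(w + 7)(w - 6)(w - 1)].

Three distinct linear factors: P/(w + 7) + Q/(w - 6) + R/(w - 1)


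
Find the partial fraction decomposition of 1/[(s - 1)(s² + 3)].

Cover-up at s = 1: A = 1/(1² + 3) = 1/4. Then B = -A = -1/4, C = -A·(0 + 1) = -1/4
Result: (1/4)/(s - 1) - ((1/4)s + 1/4)/(s² + 3)


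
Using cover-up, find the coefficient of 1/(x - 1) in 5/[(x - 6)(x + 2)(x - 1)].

Cover (x - 1), set x=1: 5/[(1 - 6)(1 + 2)] = -1/3


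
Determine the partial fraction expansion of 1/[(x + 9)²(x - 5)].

Cover-up at x=5: C = 1/(5 + 9)² = 1/196. Cover-up at x=-9: B = 1/(-9 - 5) = -1/14. Comparing x² coeff: A = -C = -1/196
Result: (-1/196)/(x + 9) - (1/14)/(x + 9)² + (1/196)/(x - 5)


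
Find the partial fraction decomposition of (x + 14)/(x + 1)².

(x + 14) = α(x + 1) + β. At x = -1: β = 1·(-1) + 14 = 13. Coeff of x: α = 1
Result: 1/(x + 1) + 13/(x + 1)²


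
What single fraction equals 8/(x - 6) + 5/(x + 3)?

Common denominator (x - 6)(x + 3). Numerator: 8(x + 3) + 5(x - 6) = (8x + 24) + (5x - 30) = 13x - 6
Result: (13x - 6)/[(x - 6)(x + 3)]


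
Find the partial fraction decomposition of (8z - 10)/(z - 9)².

(8z - 10) = A(z - 9) + B. At z = 9: B = 8·9 - 10 = 62. Coeff of z: A = 8
Result: 8/(z - 9) + 62/(z - 9)²


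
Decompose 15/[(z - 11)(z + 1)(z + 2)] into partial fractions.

Using cover-up method: α = 5/52, β = -5/4, γ = 15/13
Result: (5/52)/(z - 11) - (5/4)/(z + 1) + (15/13)/(z + 2)


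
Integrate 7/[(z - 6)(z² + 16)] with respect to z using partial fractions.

Cover-up at z=6: A = 7/(6²+16) = 7/52. Coeff matching: B = -7/52, C = -21/26. Decomposition: (7/52)/(z - 6) - ((7/52)z + 21/26)/(z² + 16). Integrate: linear → ln, quadratic → (1/2)ln + arctan: (7/52) ln|(z - 6)| - (7/104) ln(z² + 16) - (21/104) arctan(z/4) + C


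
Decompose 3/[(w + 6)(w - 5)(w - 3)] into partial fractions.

Using cover-up method: α = 1/33, β = 3/22, γ = -1/6
Result: (1/33)/(w + 6) + (3/22)/(w - 5) - (1/6)/(w - 3)


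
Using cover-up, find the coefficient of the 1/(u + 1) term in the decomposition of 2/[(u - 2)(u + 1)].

Cover (u + 1), set u=-1: 2/((u - 2) at u=-1) = 2/(-3) = -2/3


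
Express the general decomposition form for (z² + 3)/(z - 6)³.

Repeated linear factor (power 3): A/(z - 6) + B/(z - 6)² + C/(z - 6)³


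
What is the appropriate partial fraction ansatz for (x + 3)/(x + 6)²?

Repeated linear factor: α/(x + 6) + β/(x + 6)²


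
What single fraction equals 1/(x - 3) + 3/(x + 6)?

Common denominator (x - 3)(x + 6). Numerator: 1(x + 6) + 3(x - 3) = (x + 6) + (3x - 9) = 4x - 3
Result: (4x - 3)/[(x - 3)(x + 6)]


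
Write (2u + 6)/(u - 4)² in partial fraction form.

(2u + 6) = P(u - 4) + Q. At u = 4: Q = 2·4 + 6 = 14. Coeff of u: P = 2
Result: 2/(u - 4) + 14/(u - 4)²


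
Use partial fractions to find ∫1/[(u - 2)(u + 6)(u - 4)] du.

Cover-up: α = -1/16, β = 1/80, γ = 1/20. Decomposition: (-1/16)/(u - 2) + (1/80)/(u + 6) + (1/20)/(u - 4). Integrate each term: (-1/16) ln|(u - 2)| + (1/80) ln|(u + 6)| + (1/20) ln|(u - 4)| + C


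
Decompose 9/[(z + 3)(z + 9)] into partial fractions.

9/(z + 3)(z + 9) = P/(z + 3) + Q/(z + 9). P = 9/(-3 + 9) = 3/2, Q = 9/(-9 + 3) = -3/2
Result: (3/2)/(z + 3) - (3/2)/(z + 9)


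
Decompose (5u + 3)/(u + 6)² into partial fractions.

(5u + 3) = A(u + 6) + B. At u = -6: B = 5·(-6) + 3 = -27. Coeff of u: A = 5
Result: 5/(u + 6) - 27/(u + 6)²


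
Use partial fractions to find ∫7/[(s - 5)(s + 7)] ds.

Decompose: 7/[(s - 5)(s + 7)] = (7/12)/(s - 5) - (7/12)/(s + 7). Integrate each term: (7/12) ln|(s - 5)| - (7/12) ln|(s + 7)| + C


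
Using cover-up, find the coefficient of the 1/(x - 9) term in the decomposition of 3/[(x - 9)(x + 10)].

Cover (x - 9), set x=9: 3/((x + 10) at x=9) = 3/(19) = 3/19


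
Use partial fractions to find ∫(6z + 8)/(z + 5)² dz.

Decompose: α = 6, β = 6·(-5) + 8 = -22, so (6z + 8)/(z + 5)² = 6/(z + 5) - 22/(z + 5)². Integrate: ∫ α/(z + 5) dz = 6 ln|(z + 5)|; ∫ β/(z + 5)² dz = 22/(z + 5). Sum: 6 ln|(z + 5)| + 22/(z + 5) + C


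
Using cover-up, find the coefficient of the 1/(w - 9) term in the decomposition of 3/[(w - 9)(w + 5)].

Cover (w - 9), set w=9: 3/((w + 5) at w=9) = 3/(14) = 3/14


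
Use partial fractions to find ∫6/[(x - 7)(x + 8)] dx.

Decompose: 6/[(x - 7)(x + 8)] = (2/5)/(x - 7) - (2/5)/(x + 8). Integrate each term: (2/5) ln|(x - 7)| - (2/5) ln|(x + 8)| + C


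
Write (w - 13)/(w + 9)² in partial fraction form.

(w - 13) = A(w + 9) + B. At w = -9: B = 1·(-9) - 13 = -22. Coeff of w: A = 1
Result: 1/(w + 9) - 22/(w + 9)²


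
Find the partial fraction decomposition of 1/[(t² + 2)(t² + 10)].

Coefficient matching gives P = R = 0, Q = 1/(10-2) = 1/8, S = -Q = -1/8
Result: (1/8)/(t² + 2) - (1/8)/(t² + 10)


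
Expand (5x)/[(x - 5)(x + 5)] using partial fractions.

At x=5: α = (5·5 + 0)/(5 + 5) = 5/2. At x=-5: β = (5·(-5) + 0)/(-5 - 5) = 5/2
Result: (5/2)/(x - 5) + (5/2)/(x + 5)


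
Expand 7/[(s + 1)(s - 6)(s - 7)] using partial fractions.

Using cover-up method: P = 1/8, Q = -1, R = 7/8
Result: (1/8)/(s + 1) - 1/(s - 6) + (7/8)/(s - 7)


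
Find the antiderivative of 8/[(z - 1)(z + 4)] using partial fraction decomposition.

Decompose: 8/[(z - 1)(z + 4)] = (8/5)/(z - 1) - (8/5)/(z + 4). Integrate each term: (8/5) ln|(z - 1)| - (8/5) ln|(z + 4)| + C


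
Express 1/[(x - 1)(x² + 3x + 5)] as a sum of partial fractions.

Cover-up at x = 1: A = 1/(1² + 3·1 + 5) = 1/9. Then B = -A = -1/9, C = -A·(3 + 1) = -4/9
Result: (1/9)/(x - 1) - ((1/9)x + 4/9)/(x² + 3x + 5)


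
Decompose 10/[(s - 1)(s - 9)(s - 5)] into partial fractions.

Using cover-up method: P = 5/16, Q = 5/16, R = -5/8
Result: (5/16)/(s - 1) + (5/16)/(s - 9) - (5/8)/(s - 5)


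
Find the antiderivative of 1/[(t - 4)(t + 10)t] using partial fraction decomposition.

Cover-up: A = 1/56, B = 1/140, C = -1/40. Decomposition: (1/56)/(t - 4) + (1/140)/(t + 10) - (1/40)/t. Integrate each term: (1/56) ln|(t - 4)| + (1/140) ln|(t + 10)| - (1/40) ln|t| + C


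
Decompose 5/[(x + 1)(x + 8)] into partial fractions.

5/(x + 1)(x + 8) = P/(x + 1) + Q/(x + 8). P = 5/(-1 + 8) = 5/7, Q = 5/(-8 + 1) = -5/7
Result: (5/7)/(x + 1) - (5/7)/(x + 8)


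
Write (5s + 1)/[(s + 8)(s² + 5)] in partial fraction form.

At s=-8: α = (5·(-8) + 1)/((-8)² + 5) = -13/23. β = -α = 13/23, γ = 5 - (-8)·α = 11/23
Result: (-13/23)/(s + 8) + ((13/23)s + 11/23)/(s² + 5)


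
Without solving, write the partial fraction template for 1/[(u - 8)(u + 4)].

Distinct linear factors: A/(u - 8) + B/(u + 4)


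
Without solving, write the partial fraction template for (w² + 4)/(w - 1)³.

Repeated linear factor (power 3): α/(w - 1) + β/(w - 1)² + γ/(w - 1)³


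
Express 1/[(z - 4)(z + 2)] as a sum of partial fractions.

1/(z - 4)(z + 2) = P/(z - 4) + Q/(z + 2). P = 1/(4 + 2) = 1/6, Q = 1/(-2 - 4) = -1/6
Result: (1/6)/(z - 4) - (1/6)/(z + 2)


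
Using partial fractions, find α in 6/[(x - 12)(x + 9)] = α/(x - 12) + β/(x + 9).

Cover-up at x = 12: α = 6/(12 + 9) = 6/21 = 2/7


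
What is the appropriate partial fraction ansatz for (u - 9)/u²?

Repeated linear factor: α/u + β/u²


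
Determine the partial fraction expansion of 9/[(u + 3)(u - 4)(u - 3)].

Using cover-up method: α = 3/14, β = 9/7, γ = -3/2
Result: (3/14)/(u + 3) + (9/7)/(u - 4) - (3/2)/(u - 3)


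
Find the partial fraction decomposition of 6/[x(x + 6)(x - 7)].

Using cover-up method: P = -1/7, Q = 1/13, R = 6/91
Result: (-1/7)/x + (1/13)/(x + 6) + (6/91)/(x - 7)


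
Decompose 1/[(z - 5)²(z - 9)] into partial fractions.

Cover-up at z=9: C = 1/(9 - 5)² = 1/16. Cover-up at z=5: B = 1/(5 - 9) = -1/4. Comparing z² coeff: A = -C = -1/16
Result: (-1/16)/(z - 5) - (1/4)/(z - 5)² + (1/16)/(z - 9)


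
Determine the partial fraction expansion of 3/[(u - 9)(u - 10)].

3/(u - 9)(u - 10) = P/(u - 9) + Q/(u - 10). P = 3/(9 - 10) = -3, Q = 3/(10 - 9) = 3
Result: -3/(u - 9) + 3/(u - 10)


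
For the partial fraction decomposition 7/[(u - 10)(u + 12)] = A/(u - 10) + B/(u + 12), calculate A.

Cover-up at u = 10: A = 7/(10 + 12) = 7/22


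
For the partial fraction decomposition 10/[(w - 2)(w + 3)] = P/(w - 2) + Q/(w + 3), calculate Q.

Cover-up at w = -3: Q = 10/(-3 - 2) = -10/5 = -2


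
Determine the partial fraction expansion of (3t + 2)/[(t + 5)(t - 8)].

At t=-5: P = (3·(-5) + 2)/(-5 - 8) = 1. At t=8: Q = (3·8 + 2)/(8 + 5) = 2
Result: 1/(t + 5) + 2/(t - 8)


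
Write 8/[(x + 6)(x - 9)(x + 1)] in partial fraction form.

Using cover-up method: α = 8/75, β = 4/75, γ = -4/25
Result: (8/75)/(x + 6) + (4/75)/(x - 9) - (4/25)/(x + 1)


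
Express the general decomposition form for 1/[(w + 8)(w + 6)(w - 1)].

Three distinct linear factors: A/(w + 8) + B/(w + 6) + C/(w - 1)


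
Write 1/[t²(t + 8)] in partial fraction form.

Cover-up at t=-8: R = 1/(-8 - 0)² = 1/64. Cover-up at t=0: Q = 1/(0 + 8) = 1/8. Comparing t² coeff: P = -R = -1/64
Result: (-1/64)/t + (1/8)/t² + (1/64)/(t + 8)


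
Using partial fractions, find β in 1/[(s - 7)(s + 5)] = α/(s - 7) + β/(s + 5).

Cover-up at s = -5: β = 1/(-5 - 7) = -1/12


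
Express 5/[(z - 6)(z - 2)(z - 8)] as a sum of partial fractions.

Using cover-up method: P = -5/8, Q = 5/24, R = 5/12
Result: (-5/8)/(z - 6) + (5/24)/(z - 2) + (5/12)/(z - 8)


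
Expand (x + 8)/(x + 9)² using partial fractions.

(x + 8) = A(x + 9) + B. At x = -9: B = 1·(-9) + 8 = -1. Coeff of x: A = 1
Result: 1/(x + 9) - 1/(x + 9)²


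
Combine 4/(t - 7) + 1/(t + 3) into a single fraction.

Common denominator (t - 7)(t + 3). Numerator: 4(t + 3) + 1(t - 7) = (4t + 12) + (t - 7) = 5t + 5
Result: (5t + 5)/[(t - 7)(t + 3)]


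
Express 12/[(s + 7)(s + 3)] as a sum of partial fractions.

12/(s + 7)(s + 3) = α/(s + 7) + β/(s + 3). α = 12/(-7 + 3) = -3, β = 12/(-3 + 7) = 3
Result: -3/(s + 7) + 3/(s + 3)


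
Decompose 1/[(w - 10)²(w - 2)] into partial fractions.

Cover-up at w=2: R = 1/(2 - 10)² = 1/64. Cover-up at w=10: Q = 1/(10 - 2) = 1/8. Comparing w² coeff: P = -R = -1/64
Result: (-1/64)/(w - 10) + (1/8)/(w - 10)² + (1/64)/(w - 2)


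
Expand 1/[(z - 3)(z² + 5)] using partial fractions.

Cover-up at z = 3: P = 1/(3² + 5) = 1/14. Then Q = -P = -1/14, R = -P·(0 + 3) = -3/14
Result: (1/14)/(z - 3) - ((1/14)z + 3/14)/(z² + 5)


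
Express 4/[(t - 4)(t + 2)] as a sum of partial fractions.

4/(t - 4)(t + 2) = A/(t - 4) + B/(t + 2). A = 4/(4 + 2) = 2/3, B = 4/(-2 - 4) = -2/3
Result: (2/3)/(t - 4) - (2/3)/(t + 2)


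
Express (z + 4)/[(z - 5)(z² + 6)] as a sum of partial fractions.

At z=5: A = (1·5 + 4)/(5² + 6) = 9/31. B = -A = -9/31, C = 1 - 5·A = -14/31
Result: (9/31)/(z - 5) - ((9/31)z + 14/31)/(z² + 6)


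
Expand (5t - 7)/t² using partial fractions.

(5t - 7) = αt + β. At t = 0: β = 5·0 - 7 = -7. Coeff of t: α = 5
Result: 5/t - 7/t²


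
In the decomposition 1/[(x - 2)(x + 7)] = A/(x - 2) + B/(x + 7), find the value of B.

Cover-up at x = -7: B = 1/(-7 - 2) = -1/9


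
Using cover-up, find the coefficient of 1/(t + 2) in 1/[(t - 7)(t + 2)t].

Cover (t + 2), set t=-2: 1/[(-2 - 7)(-2 - 0)] = 1/18


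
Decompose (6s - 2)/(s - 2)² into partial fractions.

(6s - 2) = A(s - 2) + B. At s = 2: B = 6·2 - 2 = 10. Coeff of s: A = 6
Result: 6/(s - 2) + 10/(s - 2)²


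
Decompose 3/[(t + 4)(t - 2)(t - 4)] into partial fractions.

Using cover-up method: α = 1/16, β = -1/4, γ = 3/16
Result: (1/16)/(t + 4) - (1/4)/(t - 2) + (3/16)/(t - 4)


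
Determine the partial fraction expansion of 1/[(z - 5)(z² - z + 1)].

Cover-up at z = 5: P = 1/(5² - 1·5 + 1) = 1/21. Then Q = -P = -1/21, R = -P·(-1 + 5) = -4/21
Result: (1/21)/(z - 5) - ((1/21)z + 4/21)/(z² - z + 1)


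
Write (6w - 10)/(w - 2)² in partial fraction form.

(6w - 10) = α(w - 2) + β. At w = 2: β = 6·2 - 10 = 2. Coeff of w: α = 6
Result: 6/(w - 2) + 2/(w - 2)²


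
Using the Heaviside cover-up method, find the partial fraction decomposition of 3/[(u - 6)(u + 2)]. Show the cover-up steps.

Cover (u - 6): set u=6, get α = 3/(6 + 2) = 3/8. Cover (u + 2): set u=-2, get β = 3/(-2 - 6) = -3/8.
Result: (3/8)/(u - 6) - (3/8)/(u + 2)


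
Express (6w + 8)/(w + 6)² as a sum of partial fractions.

(6w + 8) = P(w + 6) + Q. At w = -6: Q = 6·(-6) + 8 = -28. Coeff of w: P = 6
Result: 6/(w + 6) - 28/(w + 6)²


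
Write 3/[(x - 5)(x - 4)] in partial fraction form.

3/(x - 5)(x - 4) = A/(x - 5) + B/(x - 4). A = 3/(5 - 4) = 3, B = 3/(4 - 5) = -3
Result: 3/(x - 5) - 3/(x - 4)


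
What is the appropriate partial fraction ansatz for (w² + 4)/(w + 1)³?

Repeated linear factor (power 3): P/(w + 1) + Q/(w + 1)² + R/(w + 1)³


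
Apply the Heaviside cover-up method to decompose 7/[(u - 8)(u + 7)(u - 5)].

Cover (u - 8), u=8: α = 7/[(8 + 7)(8 - 5)] = 7/45. Cover (u + 7), u=-7: β = 7/[(-7 - 8)(-7 - 5)] = 7/180. Cover (u - 5), u=5: γ = 7/[(5 - 8)(5 + 7)] = -7/36.
Result: (7/45)/(u - 8) + (7/180)/(u + 7) - (7/36)/(u - 5)


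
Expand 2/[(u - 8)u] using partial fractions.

2/(u - 8)u = A/(u - 8) + B/u. A = 2/(8 - 0) = 1/4, B = 2/(0 - 8) = -1/4
Result: (1/4)/(u - 8) - (1/4)/u


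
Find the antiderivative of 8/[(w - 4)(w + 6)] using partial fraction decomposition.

Decompose: 8/[(w - 4)(w + 6)] = (4/5)/(w - 4) - (4/5)/(w + 6). Integrate each term: (4/5) ln|(w - 4)| - (4/5) ln|(w + 6)| + C


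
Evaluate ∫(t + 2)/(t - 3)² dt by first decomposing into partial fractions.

Decompose: A = 1, B = 1·3 + 2 = 5, so (t + 2)/(t - 3)² = 1/(t - 3) + 5/(t - 3)². Integrate: ∫ A/(t - 3) dt = ln|(t - 3)|; ∫ B/(t - 3)² dt = -5/(t - 3). Sum: ln|(t - 3)| - 5/(t - 3) + C


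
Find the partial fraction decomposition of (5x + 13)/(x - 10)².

(5x + 13) = α(x - 10) + β. At x = 10: β = 5·10 + 13 = 63. Coeff of x: α = 5
Result: 5/(x - 10) + 63/(x - 10)²


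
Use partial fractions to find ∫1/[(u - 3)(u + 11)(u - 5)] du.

Cover-up: A = -1/28, B = 1/224, C = 1/32. Decomposition: (-1/28)/(u - 3) + (1/224)/(u + 11) + (1/32)/(u - 5). Integrate each term: (-1/28) ln|(u - 3)| + (1/224) ln|(u + 11)| + (1/32) ln|(u - 5)| + C


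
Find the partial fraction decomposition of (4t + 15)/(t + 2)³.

(4t + 15) = P(t + 2)² + Q(t + 2) + R. At t = -2: R = 4·(-2) + 15 = 7. Coefficients: P = 0, Q = 4
Result: 4/(t + 2)² + 7/(t + 2)³


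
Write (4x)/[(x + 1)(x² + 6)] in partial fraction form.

At x=-1: A = (4·(-1) + 0)/((-1)² + 6) = -4/7. B = -A = 4/7, C = 4 - (-1)·A = 24/7
Result: (-4/7)/(x + 1) + ((4/7)x + 24/7)/(x² + 6)


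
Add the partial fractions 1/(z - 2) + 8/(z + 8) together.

Common denominator (z - 2)(z + 8). Numerator: 1(z + 8) + 8(z - 2) = (z + 8) + (8z - 16) = 9z - 8
Result: (9z - 8)/[(z - 2)(z + 8)]


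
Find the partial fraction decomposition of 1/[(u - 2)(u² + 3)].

Cover-up at u = 2: P = 1/(2² + 3) = 1/7. Then Q = -P = -1/7, R = -P·(0 + 2) = -2/7
Result: (1/7)/(u - 2) - ((1/7)u + 2/7)/(u² + 3)


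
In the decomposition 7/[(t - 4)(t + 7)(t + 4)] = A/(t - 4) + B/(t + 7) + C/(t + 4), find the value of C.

Cover-up at t = -4: C = 7/[(-4 - 4)(-4 + 7)] = 7/[(-8)(3)] = -7/24


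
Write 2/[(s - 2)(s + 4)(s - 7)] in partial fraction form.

Using cover-up method: P = -1/15, Q = 1/33, R = 2/55
Result: (-1/15)/(s - 2) + (1/33)/(s + 4) + (2/55)/(s - 7)


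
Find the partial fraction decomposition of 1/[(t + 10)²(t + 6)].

Cover-up at t=-6: γ = 1/(-6 + 10)² = 1/16. Cover-up at t=-10: β = 1/(-10 + 6) = -1/4. Comparing t² coeff: α = -γ = -1/16
Result: (-1/16)/(t + 10) - (1/4)/(t + 10)² + (1/16)/(t + 6)


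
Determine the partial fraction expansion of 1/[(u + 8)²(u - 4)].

Cover-up at u=4: R = 1/(4 + 8)² = 1/144. Cover-up at u=-8: Q = 1/(-8 - 4) = -1/12. Comparing u² coeff: P = -R = -1/144
Result: (-1/144)/(u + 8) - (1/12)/(u + 8)² + (1/144)/(u - 4)


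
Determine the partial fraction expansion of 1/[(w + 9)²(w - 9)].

Cover-up at w=9: γ = 1/(9 + 9)² = 1/324. Cover-up at w=-9: β = 1/(-9 - 9) = -1/18. Comparing w² coeff: α = -γ = -1/324
Result: (-1/324)/(w + 9) - (1/18)/(w + 9)² + (1/324)/(w - 9)


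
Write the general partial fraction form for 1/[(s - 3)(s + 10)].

Distinct linear factors: α/(s - 3) + β/(s + 10)


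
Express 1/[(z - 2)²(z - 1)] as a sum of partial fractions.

Cover-up at z=1: R = 1/(1 - 2)² = 1. Cover-up at z=2: Q = 1/(2 - 1) = 1. Comparing z² coeff: P = -R = -1
Result: -1/(z - 2) + 1/(z - 2)² + 1/(z - 1)


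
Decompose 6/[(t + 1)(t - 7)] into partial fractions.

6/(t + 1)(t - 7) = α/(t + 1) + β/(t - 7). α = 6/(-1 - 7) = -3/4, β = 6/(7 + 1) = 3/4
Result: (-3/4)/(t + 1) + (3/4)/(t - 7)


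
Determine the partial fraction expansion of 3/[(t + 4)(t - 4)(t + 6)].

Using cover-up method: A = -3/16, B = 3/80, C = 3/20
Result: (-3/16)/(t + 4) + (3/80)/(t - 4) + (3/20)/(t + 6)


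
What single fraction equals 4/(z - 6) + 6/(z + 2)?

Common denominator (z - 6)(z + 2). Numerator: 4(z + 2) + 6(z - 6) = (4z + 8) + (6z - 36) = 10z - 28
Result: (10z - 28)/[(z - 6)(z + 2)]


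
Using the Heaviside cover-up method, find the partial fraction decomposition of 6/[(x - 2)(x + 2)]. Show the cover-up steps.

Cover (x - 2): set x=2, get A = 6/(2 + 2) = 3/2. Cover (x + 2): set x=-2, get B = 6/(-2 - 2) = -3/2.
Result: (3/2)/(x - 2) - (3/2)/(x + 2)


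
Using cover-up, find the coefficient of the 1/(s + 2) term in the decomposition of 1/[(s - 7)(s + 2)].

Cover (s + 2), set s=-2: 1/((s - 7) at s=-2) = 1/(-9) = -1/9


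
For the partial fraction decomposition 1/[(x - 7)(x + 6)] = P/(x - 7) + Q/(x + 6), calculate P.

Cover-up at x = 7: P = 1/(7 + 6) = 1/13


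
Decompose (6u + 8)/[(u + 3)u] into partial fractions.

At u=-3: A = (6·(-3) + 8)/(-3 - 0) = 10/3. At u=0: B = (6·0 + 8)/(0 + 3) = 8/3
Result: (10/3)/(u + 3) + (8/3)/u


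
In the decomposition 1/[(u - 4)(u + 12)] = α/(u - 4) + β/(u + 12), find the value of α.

Cover-up at u = 4: α = 1/(4 + 12) = 1/16


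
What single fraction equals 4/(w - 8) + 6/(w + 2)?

Common denominator (w - 8)(w + 2). Numerator: 4(w + 2) + 6(w - 8) = (4w + 8) + (6w - 48) = 10w - 40
Result: (10w - 40)/[(w - 8)(w + 2)]


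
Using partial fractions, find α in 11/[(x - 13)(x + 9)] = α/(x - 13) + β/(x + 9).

Cover-up at x = 13: α = 11/(13 + 9) = 11/22 = 1/2


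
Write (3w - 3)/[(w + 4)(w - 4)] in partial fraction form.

At w=-4: A = (3·(-4) - 3)/(-4 - 4) = 15/8. At w=4: B = (3·4 - 3)/(4 + 4) = 9/8
Result: (15/8)/(w + 4) + (9/8)/(w - 4)


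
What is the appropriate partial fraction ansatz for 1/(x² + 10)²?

Repeated quadratic factor: (Px + Q)/(x² + 10) + (Rx + S)/(x² + 10)²


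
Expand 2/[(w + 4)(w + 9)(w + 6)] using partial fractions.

Using cover-up method: α = 1/5, β = 2/15, γ = -1/3
Result: (1/5)/(w + 4) + (2/15)/(w + 9) - (1/3)/(w + 6)


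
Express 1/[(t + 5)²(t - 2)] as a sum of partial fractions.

Cover-up at t=2: C = 1/(2 + 5)² = 1/49. Cover-up at t=-5: B = 1/(-5 - 2) = -1/7. Comparing t² coeff: A = -C = -1/49
Result: (-1/49)/(t + 5) - (1/7)/(t + 5)² + (1/49)/(t - 2)


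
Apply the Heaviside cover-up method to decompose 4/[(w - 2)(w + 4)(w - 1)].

Cover (w - 2), w=2: α = 4/[(2 + 4)(2 - 1)] = 2/3. Cover (w + 4), w=-4: β = 4/[(-4 - 2)(-4 - 1)] = 2/15. Cover (w - 1), w=1: γ = 4/[(1 - 2)(1 + 4)] = -4/5.
Result: (2/3)/(w - 2) + (2/15)/(w + 4) - (4/5)/(w - 1)
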